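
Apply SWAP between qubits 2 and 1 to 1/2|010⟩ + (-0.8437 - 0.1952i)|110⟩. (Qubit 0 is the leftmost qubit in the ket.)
1/2|001⟩ + (-0.8437 - 0.1952i)|101⟩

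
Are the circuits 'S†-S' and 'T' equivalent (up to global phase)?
No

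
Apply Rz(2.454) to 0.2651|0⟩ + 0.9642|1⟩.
(0.08936 - 0.2496i)|0⟩ + (0.325 + 0.9078i)|1⟩

Rz(2.454) = [[e^(−iθ/2), 0], [0, e^(iθ/2)]] with e^(±iθ/2) = cos(θ/2) ± i·sin(θ/2); θ = 2.454, cos(θ/2) ≈ 0.337064, sin(θ/2) ≈ 0.941482.
With a = amp(|0⟩) = 0.2651 and b = amp(|1⟩) = 0.9642:
new amp(|0⟩) = (0.337064 - 0.941482i)·a = (0.08936 - 0.2496i)
new amp(|1⟩) = (0.337064 + 0.941482i)·b = (0.325 + 0.9078i)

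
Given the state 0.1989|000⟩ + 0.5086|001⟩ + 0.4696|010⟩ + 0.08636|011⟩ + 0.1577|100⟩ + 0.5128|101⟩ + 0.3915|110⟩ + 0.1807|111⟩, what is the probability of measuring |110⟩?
0.1533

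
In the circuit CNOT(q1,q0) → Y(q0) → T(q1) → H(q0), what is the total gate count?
4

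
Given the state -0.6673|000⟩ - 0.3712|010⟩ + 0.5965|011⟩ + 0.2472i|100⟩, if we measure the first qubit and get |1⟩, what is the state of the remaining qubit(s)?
i|00⟩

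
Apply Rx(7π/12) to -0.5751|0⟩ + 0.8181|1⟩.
(-0.3501 - 0.649i)|0⟩ + (0.498 + 0.4563i)|1⟩

Rx(7π/12) = [[cos(θ/2), −i·sin(θ/2)], [−i·sin(θ/2), cos(θ/2)]]; θ = 7π/12, cos(θ/2) ≈ 0.608761, sin(θ/2) ≈ 0.793353.
With a = amp(|0⟩) = -0.5751 and b = amp(|1⟩) = 0.8181:
new amp(|0⟩) = (0.608761)·a + (-0.793353i)·b = (-0.3501 - 0.649i)
new amp(|1⟩) = (-0.793353i)·a + (0.608761)·b = (0.498 + 0.4563i)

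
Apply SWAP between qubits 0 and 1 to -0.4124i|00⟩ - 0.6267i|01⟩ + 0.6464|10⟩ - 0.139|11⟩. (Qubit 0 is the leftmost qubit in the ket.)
-0.4124i|00⟩ + 0.6464|01⟩ - 0.6267i|10⟩ - 0.139|11⟩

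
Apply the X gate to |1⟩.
|0⟩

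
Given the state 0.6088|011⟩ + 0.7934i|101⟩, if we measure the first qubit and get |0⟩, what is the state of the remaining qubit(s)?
|11⟩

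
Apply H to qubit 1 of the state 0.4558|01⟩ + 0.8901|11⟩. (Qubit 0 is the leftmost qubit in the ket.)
0.3223|00⟩ - 0.3223|01⟩ + 0.6294|10⟩ - 0.6294|11⟩

H on qubit 1 mixes each pair of kets that differ only in qubit 1: amplitudes (a, b) of (|…0…⟩, |…1…⟩) become ((a + b)/√2, (a − b)/√2). Kets absent from the input have amplitude 0.
(|00⟩, |01⟩): (a, b) = (0, 0.4558) → (0.3223, -0.3223)
(|10⟩, |11⟩): (a, b) = (0, 0.8901) → (0.6294, -0.6294)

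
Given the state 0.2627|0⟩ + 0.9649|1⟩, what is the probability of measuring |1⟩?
0.931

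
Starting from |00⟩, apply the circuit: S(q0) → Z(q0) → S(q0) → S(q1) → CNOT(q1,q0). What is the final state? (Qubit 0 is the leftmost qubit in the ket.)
|00⟩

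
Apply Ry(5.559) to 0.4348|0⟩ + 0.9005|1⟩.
-0.7256|0⟩ - 0.6881|1⟩

Ry(5.559) = [[cos(θ/2), −sin(θ/2)], [sin(θ/2), cos(θ/2)]]; θ = 5.559, cos(θ/2) ≈ -0.935158, sin(θ/2) ≈ 0.354232.
With a = amp(|0⟩) = 0.4348 and b = amp(|1⟩) = 0.9005:
new amp(|0⟩) = (-0.935158)·a + (-0.354232)·b = -0.7256
new amp(|1⟩) = (0.354232)·a + (-0.935158)·b = -0.6881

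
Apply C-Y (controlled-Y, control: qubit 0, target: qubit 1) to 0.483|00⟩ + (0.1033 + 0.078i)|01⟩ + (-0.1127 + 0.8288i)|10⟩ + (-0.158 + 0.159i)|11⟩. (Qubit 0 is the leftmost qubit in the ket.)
0.483|00⟩ + (0.1033 + 0.078i)|01⟩ + (0.159 + 0.158i)|10⟩ + (-0.8288 - 0.1127i)|11⟩

C-Y leaves the control-|0⟩ kets |00⟩, |01⟩ unchanged and applies Y to qubit 1 on the control-|1⟩ pair (|10⟩, |11⟩).
Y = [[0, -i], [i, 0]].
With a = amp(|10⟩) = (-0.1127 + 0.8288i) and b = amp(|11⟩) = (-0.158 + 0.159i):
new amp(|10⟩) = (-i)·b = (0.159 + 0.158i)
new amp(|11⟩) = (i)·a = (-0.8288 - 0.1127i)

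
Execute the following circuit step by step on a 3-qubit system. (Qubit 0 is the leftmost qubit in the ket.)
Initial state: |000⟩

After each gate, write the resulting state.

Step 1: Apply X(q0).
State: |100⟩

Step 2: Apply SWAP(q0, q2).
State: |001⟩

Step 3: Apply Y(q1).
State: i|011⟩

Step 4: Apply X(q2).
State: i|010⟩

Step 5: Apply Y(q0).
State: -|110⟩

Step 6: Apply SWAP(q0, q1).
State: -|110⟩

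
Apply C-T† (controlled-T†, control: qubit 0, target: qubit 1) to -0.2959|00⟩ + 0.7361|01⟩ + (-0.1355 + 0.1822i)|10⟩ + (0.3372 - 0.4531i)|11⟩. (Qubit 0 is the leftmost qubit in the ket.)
-0.2959|00⟩ + 0.7361|01⟩ + (-0.1355 + 0.1822i)|10⟩ + (-0.08195 - 0.5588i)|11⟩

C-T† leaves the control-|0⟩ kets |00⟩, |01⟩ unchanged and applies T† to qubit 1 on the control-|1⟩ pair (|10⟩, |11⟩).
T† = [[1, 0], [0, (1/√2 - (1/√2)i)]].
With a = amp(|10⟩) = (-0.1355 + 0.1822i) and b = amp(|11⟩) = (0.3372 - 0.4531i):
new amp(|10⟩) = (1)·a = (-0.1355 + 0.1822i)
new amp(|11⟩) = (1/√2 - (1/√2)i)·b = (-0.08195 - 0.5588i)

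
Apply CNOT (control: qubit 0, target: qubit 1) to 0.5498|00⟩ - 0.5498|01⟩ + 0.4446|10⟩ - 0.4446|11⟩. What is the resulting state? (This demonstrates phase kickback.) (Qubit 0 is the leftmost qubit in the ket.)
0.5498|00⟩ - 0.5498|01⟩ - 0.4446|10⟩ + 0.4446|11⟩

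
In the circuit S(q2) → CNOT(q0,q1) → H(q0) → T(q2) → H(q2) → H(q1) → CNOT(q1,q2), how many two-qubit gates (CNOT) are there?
2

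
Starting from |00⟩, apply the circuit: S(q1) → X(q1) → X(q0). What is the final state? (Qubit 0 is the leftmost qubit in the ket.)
|11⟩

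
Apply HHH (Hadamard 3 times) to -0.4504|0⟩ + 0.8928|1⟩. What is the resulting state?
0.3128|0⟩ - 0.9498|1⟩

H² = I, so H^3 = H: a single Hadamard. With (a, b) = (-0.4504, 0.8928), H gives ((a + b)/√2, (a − b)/√2) = (0.3128, -0.9498).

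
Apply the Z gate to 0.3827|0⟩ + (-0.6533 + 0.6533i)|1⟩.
0.3827|0⟩ + (0.6533 - 0.6533i)|1⟩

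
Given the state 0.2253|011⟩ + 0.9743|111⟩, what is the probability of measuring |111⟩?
0.9493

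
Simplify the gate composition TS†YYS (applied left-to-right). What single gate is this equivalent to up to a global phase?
T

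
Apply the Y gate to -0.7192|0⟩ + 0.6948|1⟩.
-0.6948i|0⟩ - 0.7192i|1⟩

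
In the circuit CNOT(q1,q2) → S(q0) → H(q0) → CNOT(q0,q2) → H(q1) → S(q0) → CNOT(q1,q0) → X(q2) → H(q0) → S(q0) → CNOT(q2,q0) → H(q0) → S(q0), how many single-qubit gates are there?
9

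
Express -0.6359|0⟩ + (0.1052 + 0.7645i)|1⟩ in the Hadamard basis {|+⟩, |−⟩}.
(-0.3753 + 0.5406i)|+⟩ + (-0.524 - 0.5406i)|−⟩

With |ψ⟩ = α|0⟩ + β|1⟩, the Hadamard-basis coefficients are ⟨+|ψ⟩ = (α + β)/√2 and ⟨−|ψ⟩ = (α − β)/√2.
Here α = -0.6359, β = (0.1052 + 0.7645i): (α + β)/√2 = (-0.3753 + 0.5406i), (α − β)/√2 = (-0.524 - 0.5406i).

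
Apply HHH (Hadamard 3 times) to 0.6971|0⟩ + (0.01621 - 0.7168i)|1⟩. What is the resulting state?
(0.5044 - 0.5069i)|0⟩ + (0.4815 + 0.5069i)|1⟩

H² = I, so H^3 = H: a single Hadamard. With (a, b) = (0.6971, (0.01621 - 0.7168i)), H gives ((a + b)/√2, (a − b)/√2) = ((0.5044 - 0.5069i), (0.4815 + 0.5069i)).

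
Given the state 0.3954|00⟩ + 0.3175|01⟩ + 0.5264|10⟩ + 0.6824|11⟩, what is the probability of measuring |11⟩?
0.4657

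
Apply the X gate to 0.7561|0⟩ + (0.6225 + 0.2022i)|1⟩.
(0.6225 + 0.2022i)|0⟩ + 0.7561|1⟩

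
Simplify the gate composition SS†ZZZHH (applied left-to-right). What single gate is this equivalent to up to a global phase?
Z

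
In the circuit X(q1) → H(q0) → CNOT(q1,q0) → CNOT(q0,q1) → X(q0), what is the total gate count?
5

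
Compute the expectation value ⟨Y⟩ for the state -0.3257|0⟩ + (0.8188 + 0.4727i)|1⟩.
-0.3079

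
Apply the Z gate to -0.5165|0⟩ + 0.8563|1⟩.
-0.5165|0⟩ - 0.8563|1⟩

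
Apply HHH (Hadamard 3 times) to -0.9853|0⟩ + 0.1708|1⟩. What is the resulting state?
-0.5759|0⟩ - 0.8175|1⟩

H² = I, so H^3 = H: a single Hadamard. With (a, b) = (-0.9853, 0.1708), H gives ((a + b)/√2, (a − b)/√2) = (-0.5759, -0.8175).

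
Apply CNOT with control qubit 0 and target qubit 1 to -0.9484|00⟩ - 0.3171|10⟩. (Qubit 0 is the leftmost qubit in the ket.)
-0.9484|00⟩ - 0.3171|11⟩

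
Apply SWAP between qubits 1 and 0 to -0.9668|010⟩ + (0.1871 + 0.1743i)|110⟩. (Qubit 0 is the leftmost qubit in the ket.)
-0.9668|100⟩ + (0.1871 + 0.1743i)|110⟩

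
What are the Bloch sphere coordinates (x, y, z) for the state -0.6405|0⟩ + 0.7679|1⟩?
(-0.9837, 0, -0.1794)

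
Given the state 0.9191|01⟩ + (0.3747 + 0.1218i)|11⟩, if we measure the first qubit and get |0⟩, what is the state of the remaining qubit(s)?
|1⟩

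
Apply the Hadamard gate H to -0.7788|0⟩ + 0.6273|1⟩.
-0.1071|0⟩ - 0.9943|1⟩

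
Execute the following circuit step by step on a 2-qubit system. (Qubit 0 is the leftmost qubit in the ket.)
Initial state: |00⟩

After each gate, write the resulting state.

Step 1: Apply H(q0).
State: 1/√2|00⟩ + 1/√2|10⟩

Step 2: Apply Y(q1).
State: (1/√2)i|01⟩ + (1/√2)i|11⟩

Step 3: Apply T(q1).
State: (-1/2 + (1/2)i)|01⟩ + (-1/2 + (1/2)i)|11⟩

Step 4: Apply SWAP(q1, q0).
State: (-1/2 + (1/2)i)|10⟩ + (-1/2 + (1/2)i)|11⟩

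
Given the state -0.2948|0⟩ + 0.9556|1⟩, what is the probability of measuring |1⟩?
0.9132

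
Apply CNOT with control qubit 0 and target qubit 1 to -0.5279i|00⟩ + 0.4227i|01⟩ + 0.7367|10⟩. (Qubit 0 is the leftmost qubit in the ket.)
-0.5279i|00⟩ + 0.4227i|01⟩ + 0.7367|11⟩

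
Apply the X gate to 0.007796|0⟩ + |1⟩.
|0⟩ + 0.007796|1⟩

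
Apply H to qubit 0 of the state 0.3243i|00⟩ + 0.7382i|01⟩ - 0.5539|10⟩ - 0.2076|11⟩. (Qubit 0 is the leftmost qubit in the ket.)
(-0.3917 + 0.2293i)|00⟩ + (-0.1468 + 0.522i)|01⟩ + (0.3917 + 0.2293i)|10⟩ + (0.1468 + 0.522i)|11⟩

H on qubit 0 mixes each pair of kets that differ only in qubit 0: amplitudes (a, b) of (|…0…⟩, |…1…⟩) become ((a + b)/√2, (a − b)/√2). Kets absent from the input have amplitude 0.
(|00⟩, |10⟩): (a, b) = (0.3243i, -0.5539) → ((-0.3917 + 0.2293i), (0.3917 + 0.2293i))
(|01⟩, |11⟩): (a, b) = (0.7382i, -0.2076) → ((-0.1468 + 0.522i), (0.1468 + 0.522i))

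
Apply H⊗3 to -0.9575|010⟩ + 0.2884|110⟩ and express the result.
-0.2366|000⟩ - 0.2366|001⟩ + 0.2366|010⟩ + 0.2366|011⟩ - 0.4405|100⟩ - 0.4405|101⟩ + 0.4405|110⟩ + 0.4405|111⟩

H⊗3 gives amp(|y⟩) = (1/2√2) Σ_x (−1)^(x·y) amp(|x⟩), where x·y is the number of positions in which both x and y have a 1.
|000⟩: (-0.9575 + 0.2884)/(2√2) = -0.2366
|001⟩: (-0.9575 + 0.2884)/(2√2) = -0.2366
|010⟩: (0.9575 - 0.2884)/(2√2) = 0.2366
|011⟩: (0.9575 - 0.2884)/(2√2) = 0.2366
|100⟩: (-0.9575 - 0.2884)/(2√2) = -0.4405
|101⟩: (-0.9575 - 0.2884)/(2√2) = -0.4405
|110⟩: (0.9575 + 0.2884)/(2√2) = 0.4405
|111⟩: (0.9575 + 0.2884)/(2√2) = 0.4405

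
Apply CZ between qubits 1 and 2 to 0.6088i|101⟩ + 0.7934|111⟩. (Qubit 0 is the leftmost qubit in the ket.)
0.6088i|101⟩ - 0.7934|111⟩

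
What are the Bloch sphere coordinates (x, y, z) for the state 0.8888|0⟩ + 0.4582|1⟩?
(0.8145, 0, 0.58)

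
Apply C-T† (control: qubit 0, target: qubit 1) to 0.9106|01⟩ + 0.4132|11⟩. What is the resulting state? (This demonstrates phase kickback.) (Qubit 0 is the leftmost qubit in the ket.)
0.9106|01⟩ + (0.2922 - 0.2922i)|11⟩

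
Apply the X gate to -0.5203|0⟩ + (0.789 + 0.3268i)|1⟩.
(0.789 + 0.3268i)|0⟩ - 0.5203|1⟩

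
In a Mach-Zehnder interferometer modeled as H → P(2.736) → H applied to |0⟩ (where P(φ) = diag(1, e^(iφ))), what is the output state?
(0.04057 + 0.1973i)|0⟩ + (0.9594 - 0.1973i)|1⟩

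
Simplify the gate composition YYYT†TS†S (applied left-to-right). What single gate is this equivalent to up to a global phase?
Y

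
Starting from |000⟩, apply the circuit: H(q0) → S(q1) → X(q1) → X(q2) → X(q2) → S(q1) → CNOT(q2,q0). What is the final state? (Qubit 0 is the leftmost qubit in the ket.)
(1/√2)i|010⟩ + (1/√2)i|110⟩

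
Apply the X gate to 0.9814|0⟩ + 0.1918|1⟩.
0.1918|0⟩ + 0.9814|1⟩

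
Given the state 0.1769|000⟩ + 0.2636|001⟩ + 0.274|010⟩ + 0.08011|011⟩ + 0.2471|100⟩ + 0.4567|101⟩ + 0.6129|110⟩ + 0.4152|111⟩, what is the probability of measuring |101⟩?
0.2086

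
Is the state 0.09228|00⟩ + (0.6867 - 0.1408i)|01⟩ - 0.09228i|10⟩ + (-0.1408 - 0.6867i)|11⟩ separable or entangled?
Separable

Writing the state as a|00⟩ + b|01⟩ + c|10⟩ + d|11⟩, it is a product state iff ad − bc = 0.
Here (a, b, c, d) = (0.09228, (0.6867 - 0.1408i), -0.09228i, (-0.1408 - 0.6867i)): ad − bc = (0.09228)(-0.1408 - 0.6867i) − (0.6867 - 0.1408i)(-0.09228i) = 0, so the state is separable.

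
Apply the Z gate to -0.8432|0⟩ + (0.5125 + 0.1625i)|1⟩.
-0.8432|0⟩ + (-0.5125 - 0.1625i)|1⟩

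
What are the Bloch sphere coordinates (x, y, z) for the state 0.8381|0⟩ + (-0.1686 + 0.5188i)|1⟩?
(-0.2826, 0.8696, 0.4048)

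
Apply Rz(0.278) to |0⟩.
(0.9904 - 0.1386i)|0⟩

Rz(0.278) = [[e^(−iθ/2), 0], [0, e^(iθ/2)]] with e^(±iθ/2) = cos(θ/2) ± i·sin(θ/2); θ = 0.278, cos(θ/2) ≈ 0.990355, sin(θ/2) ≈ 0.138553.
With a = amp(|0⟩) = 1 and b = amp(|1⟩) = 0:
new amp(|0⟩) = (0.990355 - 0.138553i)·a = (0.9904 - 0.1386i)
new amp(|1⟩) = (0.990355 + 0.138553i)·b = 0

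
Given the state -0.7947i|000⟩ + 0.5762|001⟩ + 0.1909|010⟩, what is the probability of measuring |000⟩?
0.6315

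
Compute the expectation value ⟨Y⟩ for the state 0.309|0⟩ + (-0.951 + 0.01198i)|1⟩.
0.007404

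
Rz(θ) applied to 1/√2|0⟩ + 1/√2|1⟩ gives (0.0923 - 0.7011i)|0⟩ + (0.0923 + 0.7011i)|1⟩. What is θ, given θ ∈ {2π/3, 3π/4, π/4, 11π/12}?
11π/12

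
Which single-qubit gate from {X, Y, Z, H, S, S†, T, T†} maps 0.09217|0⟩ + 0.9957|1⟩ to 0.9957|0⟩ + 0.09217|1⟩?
X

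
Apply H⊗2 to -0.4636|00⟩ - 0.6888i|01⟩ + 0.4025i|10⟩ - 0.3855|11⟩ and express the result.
(-0.4246 - 0.1432i)|00⟩ + (-0.03905 + 0.5457i)|01⟩ + (-0.03905 - 0.5457i)|10⟩ + (-0.4246 + 0.1432i)|11⟩

H⊗2 gives amp(|y⟩) = (1/2) Σ_x (−1)^(x·y) amp(|x⟩), where x·y is the number of positions in which both x and y have a 1.
|00⟩: (-0.4636 - 0.6888i + 0.4025i - 0.3855)/2 = (-0.4246 - 0.1432i)
|01⟩: (-0.4636 + 0.6888i + 0.4025i + 0.3855)/2 = (-0.03905 + 0.5457i)
|10⟩: (-0.4636 - 0.6888i - 0.4025i + 0.3855)/2 = (-0.03905 - 0.5457i)
|11⟩: (-0.4636 + 0.6888i - 0.4025i - 0.3855)/2 = (-0.4246 + 0.1432i)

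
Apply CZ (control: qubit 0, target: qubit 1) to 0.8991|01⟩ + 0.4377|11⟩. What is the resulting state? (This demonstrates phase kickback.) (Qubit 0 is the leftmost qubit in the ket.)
0.8991|01⟩ - 0.4377|11⟩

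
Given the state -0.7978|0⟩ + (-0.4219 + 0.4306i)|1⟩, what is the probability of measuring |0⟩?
0.6365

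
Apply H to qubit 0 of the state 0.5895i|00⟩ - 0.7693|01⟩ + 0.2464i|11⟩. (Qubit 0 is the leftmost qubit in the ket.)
0.4168i|00⟩ + (-0.544 + 0.1742i)|01⟩ + 0.4168i|10⟩ + (-0.544 - 0.1742i)|11⟩

H on qubit 0 mixes each pair of kets that differ only in qubit 0: amplitudes (a, b) of (|…0…⟩, |…1…⟩) become ((a + b)/√2, (a − b)/√2). Kets absent from the input have amplitude 0.
(|00⟩, |10⟩): (a, b) = (0.5895i, 0) → (0.4168i, 0.4168i)
(|01⟩, |11⟩): (a, b) = (-0.7693, 0.2464i) → ((-0.544 + 0.1742i), (-0.544 - 0.1742i))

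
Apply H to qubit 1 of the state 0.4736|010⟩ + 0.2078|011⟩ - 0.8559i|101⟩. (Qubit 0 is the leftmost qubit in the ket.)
0.3349|000⟩ + 0.1469|001⟩ - 0.3349|010⟩ - 0.1469|011⟩ - 0.6052i|101⟩ - 0.6052i|111⟩

H on qubit 1 mixes each pair of kets that differ only in qubit 1: amplitudes (a, b) of (|…0…⟩, |…1…⟩) become ((a + b)/√2, (a − b)/√2). Kets absent from the input have amplitude 0.
(|000⟩, |010⟩): (a, b) = (0, 0.4736) → (0.3349, -0.3349)
(|001⟩, |011⟩): (a, b) = (0, 0.2078) → (0.1469, -0.1469)
(|101⟩, |111⟩): (a, b) = (-0.8559i, 0) → (-0.6052i, -0.6052i)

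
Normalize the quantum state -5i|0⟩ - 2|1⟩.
-0.9285i|0⟩ - 0.3714|1⟩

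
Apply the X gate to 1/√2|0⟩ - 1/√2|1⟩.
-1/√2|0⟩ + 1/√2|1⟩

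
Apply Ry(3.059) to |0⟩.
0.04128|0⟩ + 0.9991|1⟩

Ry(3.059) = [[cos(θ/2), −sin(θ/2)], [sin(θ/2), cos(θ/2)]]; θ = 3.059, cos(θ/2) ≈ 0.0412846, sin(θ/2) ≈ 0.999147.
With a = amp(|0⟩) = 1 and b = amp(|1⟩) = 0:
new amp(|0⟩) = (0.0412846)·a + (-0.999147)·b = 0.04128
new amp(|1⟩) = (0.999147)·a + (0.0412846)·b = 0.9991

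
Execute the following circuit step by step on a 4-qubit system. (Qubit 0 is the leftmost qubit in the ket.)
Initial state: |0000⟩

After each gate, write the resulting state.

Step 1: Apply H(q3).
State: 1/√2|0000⟩ + 1/√2|0001⟩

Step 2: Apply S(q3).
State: 1/√2|0000⟩ + (1/√2)i|0001⟩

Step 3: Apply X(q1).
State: 1/√2|0100⟩ + (1/√2)i|0101⟩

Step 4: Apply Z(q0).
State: 1/√2|0100⟩ + (1/√2)i|0101⟩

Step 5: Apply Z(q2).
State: 1/√2|0100⟩ + (1/√2)i|0101⟩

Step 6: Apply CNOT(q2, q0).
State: 1/√2|0100⟩ + (1/√2)i|0101⟩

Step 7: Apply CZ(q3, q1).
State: 1/√2|0100⟩ - (1/√2)i|0101⟩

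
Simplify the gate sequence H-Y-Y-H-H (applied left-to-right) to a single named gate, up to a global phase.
H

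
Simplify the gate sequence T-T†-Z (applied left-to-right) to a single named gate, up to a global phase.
Z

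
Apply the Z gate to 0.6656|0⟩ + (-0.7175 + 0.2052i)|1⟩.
0.6656|0⟩ + (0.7175 - 0.2052i)|1⟩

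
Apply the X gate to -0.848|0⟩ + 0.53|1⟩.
0.53|0⟩ - 0.848|1⟩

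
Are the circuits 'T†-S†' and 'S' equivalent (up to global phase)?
No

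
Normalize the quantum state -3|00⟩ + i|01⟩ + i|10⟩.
-0.9045|00⟩ + 0.3015i|01⟩ + 0.3015i|10⟩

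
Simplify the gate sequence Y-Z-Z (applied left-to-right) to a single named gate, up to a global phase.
Y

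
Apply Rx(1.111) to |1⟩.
-0.5274i|0⟩ + 0.8496|1⟩

Rx(1.111) = [[cos(θ/2), −i·sin(θ/2)], [−i·sin(θ/2), cos(θ/2)]]; θ = 1.111, cos(θ/2) ≈ 0.849637, sin(θ/2) ≈ 0.527368.
With a = amp(|0⟩) = 0 and b = amp(|1⟩) = 1:
new amp(|0⟩) = (0.849637)·a + (-0.527368i)·b = -0.5274i
new amp(|1⟩) = (-0.527368i)·a + (0.849637)·b = 0.8496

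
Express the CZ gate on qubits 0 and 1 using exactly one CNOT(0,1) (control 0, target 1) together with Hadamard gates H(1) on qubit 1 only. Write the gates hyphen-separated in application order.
H(1)-CNOT(0,1)-H(1)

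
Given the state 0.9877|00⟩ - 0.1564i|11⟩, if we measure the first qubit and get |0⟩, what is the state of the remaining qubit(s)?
|0⟩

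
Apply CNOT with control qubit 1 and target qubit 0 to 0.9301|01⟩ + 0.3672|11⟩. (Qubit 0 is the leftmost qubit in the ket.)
0.3672|01⟩ + 0.9301|11⟩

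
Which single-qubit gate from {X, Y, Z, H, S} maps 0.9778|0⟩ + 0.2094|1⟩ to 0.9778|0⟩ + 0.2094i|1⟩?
S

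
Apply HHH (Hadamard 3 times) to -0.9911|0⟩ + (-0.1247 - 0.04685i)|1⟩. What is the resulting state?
(-0.789 - 0.03313i)|0⟩ + (-0.6126 + 0.03313i)|1⟩

H² = I, so H^3 = H: a single Hadamard. With (a, b) = (-0.9911, (-0.1247 - 0.04685i)), H gives ((a + b)/√2, (a − b)/√2) = ((-0.789 - 0.03313i), (-0.6126 + 0.03313i)).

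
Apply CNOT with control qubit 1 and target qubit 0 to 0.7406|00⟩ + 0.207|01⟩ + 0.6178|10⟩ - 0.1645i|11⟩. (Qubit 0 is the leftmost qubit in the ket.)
0.7406|00⟩ - 0.1645i|01⟩ + 0.6178|10⟩ + 0.207|11⟩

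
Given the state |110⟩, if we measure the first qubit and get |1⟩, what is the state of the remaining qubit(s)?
|10⟩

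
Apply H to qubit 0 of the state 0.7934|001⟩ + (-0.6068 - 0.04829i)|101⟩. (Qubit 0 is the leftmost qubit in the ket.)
(0.1319 - 0.03415i)|001⟩ + (0.9901 + 0.03415i)|101⟩

H on qubit 0 mixes each pair of kets that differ only in qubit 0: amplitudes (a, b) of (|…0…⟩, |…1…⟩) become ((a + b)/√2, (a − b)/√2). Kets absent from the input have amplitude 0.
(|001⟩, |101⟩): (a, b) = (0.7934, (-0.6068 - 0.04829i)) → ((0.1319 - 0.03415i), (0.9901 + 0.03415i))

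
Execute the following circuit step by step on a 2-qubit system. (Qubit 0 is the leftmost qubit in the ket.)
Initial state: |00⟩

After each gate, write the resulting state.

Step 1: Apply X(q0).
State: |10⟩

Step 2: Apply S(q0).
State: i|10⟩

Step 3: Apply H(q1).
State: (1/√2)i|10⟩ + (1/√2)i|11⟩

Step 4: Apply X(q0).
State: (1/√2)i|00⟩ + (1/√2)i|01⟩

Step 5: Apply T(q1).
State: (1/√2)i|00⟩ + (-1/2 + (1/2)i)|01⟩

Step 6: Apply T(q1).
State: (1/√2)i|00⟩ - 1/√2|01⟩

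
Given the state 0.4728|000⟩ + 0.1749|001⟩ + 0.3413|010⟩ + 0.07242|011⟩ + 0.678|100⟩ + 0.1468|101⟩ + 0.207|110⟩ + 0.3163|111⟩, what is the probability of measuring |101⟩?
0.02155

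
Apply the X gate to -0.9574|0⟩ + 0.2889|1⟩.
0.2889|0⟩ - 0.9574|1⟩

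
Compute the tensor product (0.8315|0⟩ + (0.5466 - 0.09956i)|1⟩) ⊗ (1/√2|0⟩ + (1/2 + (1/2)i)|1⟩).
0.588|00⟩ + (0.4158 + 0.4158i)|01⟩ + (0.3865 - 0.0704i)|10⟩ + (0.3231 + 0.2235i)|11⟩

amp(|b₁b₂…⟩) = product of the factor amplitudes for bits b₁, b₂, …; only kets whose every factor amplitude is nonzero survive.
|00⟩: (0.8315)(1/√2) = 0.588
|01⟩: (0.8315)(1/2 + (1/2)i) = (0.4158 + 0.4158i)
|10⟩: (0.5466 - 0.09956i)(1/√2) = (0.3865 - 0.0704i)
|11⟩: (0.5466 - 0.09956i)(1/2 + (1/2)i) = (0.3231 + 0.2235i)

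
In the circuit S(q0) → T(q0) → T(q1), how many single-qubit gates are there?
3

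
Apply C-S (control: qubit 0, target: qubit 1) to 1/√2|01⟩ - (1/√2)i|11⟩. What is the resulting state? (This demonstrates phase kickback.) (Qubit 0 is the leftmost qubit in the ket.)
1/√2|01⟩ + 1/√2|11⟩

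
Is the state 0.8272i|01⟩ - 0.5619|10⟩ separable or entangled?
Entangled

Writing the state as a|00⟩ + b|01⟩ + c|10⟩ + d|11⟩, it is a product state iff ad − bc = 0.
Here (a, b, c, d) = (0, 0.8272i, -0.5619, 0): ad − bc = (0)(0) − (0.8272i)(-0.5619) = 0.4648i ≠ 0, so the state is entangled.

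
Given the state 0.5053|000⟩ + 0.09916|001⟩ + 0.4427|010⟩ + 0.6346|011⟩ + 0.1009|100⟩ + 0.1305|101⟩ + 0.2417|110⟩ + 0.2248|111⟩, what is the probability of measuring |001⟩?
0.009833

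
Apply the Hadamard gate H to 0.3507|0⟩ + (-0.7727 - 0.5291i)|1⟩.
(-0.2984 - 0.3741i)|0⟩ + (0.7944 + 0.3741i)|1⟩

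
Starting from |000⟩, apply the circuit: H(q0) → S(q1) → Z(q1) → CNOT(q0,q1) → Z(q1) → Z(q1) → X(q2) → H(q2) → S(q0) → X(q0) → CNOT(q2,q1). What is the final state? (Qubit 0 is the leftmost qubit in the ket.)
-(1/2)i|001⟩ + (1/2)i|010⟩ + 1/2|100⟩ - 1/2|111⟩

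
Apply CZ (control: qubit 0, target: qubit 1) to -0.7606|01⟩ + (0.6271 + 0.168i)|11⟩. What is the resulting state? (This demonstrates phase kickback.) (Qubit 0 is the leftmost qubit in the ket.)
-0.7606|01⟩ + (-0.6271 - 0.168i)|11⟩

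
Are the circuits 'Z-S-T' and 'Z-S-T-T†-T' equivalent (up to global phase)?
Yes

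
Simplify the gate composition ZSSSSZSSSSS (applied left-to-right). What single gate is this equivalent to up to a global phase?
S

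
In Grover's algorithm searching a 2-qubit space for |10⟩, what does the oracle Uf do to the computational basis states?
Uf|x⟩ = -|x⟩ if x = 10, else |x⟩ (phase flip on target)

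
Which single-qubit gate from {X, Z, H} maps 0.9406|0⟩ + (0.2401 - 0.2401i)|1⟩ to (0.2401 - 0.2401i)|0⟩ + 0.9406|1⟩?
X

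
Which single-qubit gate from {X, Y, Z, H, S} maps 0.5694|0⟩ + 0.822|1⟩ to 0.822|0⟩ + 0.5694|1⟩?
X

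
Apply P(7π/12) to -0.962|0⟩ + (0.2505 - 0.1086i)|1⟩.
-0.962|0⟩ + (0.04007 + 0.2701i)|1⟩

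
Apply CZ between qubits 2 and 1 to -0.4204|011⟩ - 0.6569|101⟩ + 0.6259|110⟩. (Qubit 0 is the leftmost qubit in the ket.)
0.4204|011⟩ - 0.6569|101⟩ + 0.6259|110⟩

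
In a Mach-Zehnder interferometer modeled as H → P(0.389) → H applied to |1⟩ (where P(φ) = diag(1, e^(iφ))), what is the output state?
(0.03736 - 0.1896i)|0⟩ + (0.9626 + 0.1896i)|1⟩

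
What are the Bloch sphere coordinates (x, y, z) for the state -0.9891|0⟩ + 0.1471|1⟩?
(-0.291, 0, 0.9567)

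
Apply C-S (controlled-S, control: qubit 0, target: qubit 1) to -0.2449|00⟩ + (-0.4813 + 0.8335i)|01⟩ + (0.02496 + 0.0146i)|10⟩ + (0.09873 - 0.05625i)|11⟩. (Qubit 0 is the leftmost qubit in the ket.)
-0.2449|00⟩ + (-0.4813 + 0.8335i)|01⟩ + (0.02496 + 0.0146i)|10⟩ + (0.05625 + 0.09873i)|11⟩

C-S leaves the control-|0⟩ kets |00⟩, |01⟩ unchanged and applies S to qubit 1 on the control-|1⟩ pair (|10⟩, |11⟩).
S = [[1, 0], [0, i]].
With a = amp(|10⟩) = (0.02496 + 0.0146i) and b = amp(|11⟩) = (0.09873 - 0.05625i):
new amp(|10⟩) = (1)·a = (0.02496 + 0.0146i)
new amp(|11⟩) = (i)·b = (0.05625 + 0.09873i)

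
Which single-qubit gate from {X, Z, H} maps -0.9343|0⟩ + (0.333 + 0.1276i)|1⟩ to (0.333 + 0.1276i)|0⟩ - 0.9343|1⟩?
X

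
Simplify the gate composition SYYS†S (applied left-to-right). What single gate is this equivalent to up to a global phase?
S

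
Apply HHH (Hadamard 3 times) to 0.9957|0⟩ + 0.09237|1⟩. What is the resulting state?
0.7694|0⟩ + 0.6388|1⟩

H² = I, so H^3 = H: a single Hadamard. With (a, b) = (0.9957, 0.09237), H gives ((a + b)/√2, (a − b)/√2) = (0.7694, 0.6388).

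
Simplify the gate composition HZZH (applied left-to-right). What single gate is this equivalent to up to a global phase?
I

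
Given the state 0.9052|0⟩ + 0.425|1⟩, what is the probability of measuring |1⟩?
0.1806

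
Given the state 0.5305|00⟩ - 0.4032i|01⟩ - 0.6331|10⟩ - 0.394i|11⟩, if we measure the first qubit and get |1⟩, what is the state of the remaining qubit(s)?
-0.849|0⟩ - 0.5284i|1⟩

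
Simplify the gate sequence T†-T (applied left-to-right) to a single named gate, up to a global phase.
I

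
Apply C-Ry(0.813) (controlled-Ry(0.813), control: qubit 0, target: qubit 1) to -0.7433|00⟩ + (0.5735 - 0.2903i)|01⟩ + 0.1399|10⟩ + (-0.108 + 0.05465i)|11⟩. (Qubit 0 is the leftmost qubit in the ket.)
-0.7433|00⟩ + (0.5735 - 0.2903i)|01⟩ + (0.1712 - 0.02161i)|10⟩ + (-0.04388 + 0.0502i)|11⟩

C-Ry(0.813) leaves the control-|0⟩ kets |00⟩, |01⟩ unchanged and applies Ry(0.813) to qubit 1 on the control-|1⟩ pair (|10⟩, |11⟩).
Ry(0.813) = [[cos(θ/2), −sin(θ/2)], [sin(θ/2), cos(θ/2)]]; θ = 0.813, cos(θ/2) ≈ 0.91851, sin(θ/2) ≈ 0.395397.
With a = amp(|10⟩) = 0.1399 and b = amp(|11⟩) = (-0.108 + 0.05465i):
new amp(|10⟩) = (0.91851)·a + (-0.395397)·b = (0.1712 - 0.02161i)
new amp(|11⟩) = (0.395397)·a + (0.91851)·b = (-0.04388 + 0.0502i)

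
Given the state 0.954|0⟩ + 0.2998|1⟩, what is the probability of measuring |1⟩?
0.08988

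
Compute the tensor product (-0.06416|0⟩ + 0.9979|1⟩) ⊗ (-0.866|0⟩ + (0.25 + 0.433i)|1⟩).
0.05556|00⟩ + (-0.01604 - 0.02778i)|01⟩ - 0.8642|10⟩ + (0.2495 + 0.4321i)|11⟩

amp(|b₁b₂…⟩) = product of the factor amplitudes for bits b₁, b₂, …; only kets whose every factor amplitude is nonzero survive.
|00⟩: (-0.06416)(-0.866) = 0.05556
|01⟩: (-0.06416)(0.25 + 0.433i) = (-0.01604 - 0.02778i)
|10⟩: (0.9979)(-0.866) = -0.8642
|11⟩: (0.9979)(0.25 + 0.433i) = (0.2495 + 0.4321i)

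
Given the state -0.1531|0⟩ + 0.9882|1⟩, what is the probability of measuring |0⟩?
0.02344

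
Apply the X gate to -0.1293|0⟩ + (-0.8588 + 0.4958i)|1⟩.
(-0.8588 + 0.4958i)|0⟩ - 0.1293|1⟩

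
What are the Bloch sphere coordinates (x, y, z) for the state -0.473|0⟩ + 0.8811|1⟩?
(-0.8335, 0, -0.5526)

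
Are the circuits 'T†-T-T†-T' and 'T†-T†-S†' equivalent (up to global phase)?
No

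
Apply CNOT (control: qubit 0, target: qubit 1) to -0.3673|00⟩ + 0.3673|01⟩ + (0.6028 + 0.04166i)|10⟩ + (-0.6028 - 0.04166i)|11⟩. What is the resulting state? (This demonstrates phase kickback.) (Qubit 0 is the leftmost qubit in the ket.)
-0.3673|00⟩ + 0.3673|01⟩ + (-0.6028 - 0.04166i)|10⟩ + (0.6028 + 0.04166i)|11⟩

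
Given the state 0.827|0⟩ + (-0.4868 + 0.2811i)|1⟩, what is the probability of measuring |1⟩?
0.316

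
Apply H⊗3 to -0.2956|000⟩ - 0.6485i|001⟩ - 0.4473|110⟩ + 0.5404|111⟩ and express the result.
(-0.07159 - 0.2293i)|000⟩ + (-0.4537 + 0.2293i)|001⟩ + (-0.1374 - 0.2293i)|010⟩ + (0.2447 + 0.2293i)|011⟩ + (-0.1374 - 0.2293i)|100⟩ + (0.2447 + 0.2293i)|101⟩ + (-0.07159 - 0.2293i)|110⟩ + (-0.4537 + 0.2293i)|111⟩

H⊗3 gives amp(|y⟩) = (1/2√2) Σ_x (−1)^(x·y) amp(|x⟩), where x·y is the number of positions in which both x and y have a 1.
|000⟩: (-0.2956 - 0.6485i - 0.4473 + 0.5404)/(2√2) = (-0.07159 - 0.2293i)
|001⟩: (-0.2956 + 0.6485i - 0.4473 - 0.5404)/(2√2) = (-0.4537 + 0.2293i)
|010⟩: (-0.2956 - 0.6485i + 0.4473 - 0.5404)/(2√2) = (-0.1374 - 0.2293i)
|011⟩: (-0.2956 + 0.6485i + 0.4473 + 0.5404)/(2√2) = (0.2447 + 0.2293i)
|100⟩: (-0.2956 - 0.6485i + 0.4473 - 0.5404)/(2√2) = (-0.1374 - 0.2293i)
|101⟩: (-0.2956 + 0.6485i + 0.4473 + 0.5404)/(2√2) = (0.2447 + 0.2293i)
|110⟩: (-0.2956 - 0.6485i - 0.4473 + 0.5404)/(2√2) = (-0.07159 - 0.2293i)
|111⟩: (-0.2956 + 0.6485i - 0.4473 - 0.5404)/(2√2) = (-0.4537 + 0.2293i)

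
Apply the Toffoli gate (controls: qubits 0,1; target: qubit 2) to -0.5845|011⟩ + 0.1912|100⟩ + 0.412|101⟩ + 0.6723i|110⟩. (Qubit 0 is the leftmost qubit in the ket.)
-0.5845|011⟩ + 0.1912|100⟩ + 0.412|101⟩ + 0.6723i|111⟩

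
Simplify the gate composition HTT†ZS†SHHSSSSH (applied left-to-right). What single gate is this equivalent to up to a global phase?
X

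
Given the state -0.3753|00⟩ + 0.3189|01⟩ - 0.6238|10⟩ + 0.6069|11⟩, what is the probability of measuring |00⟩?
0.1409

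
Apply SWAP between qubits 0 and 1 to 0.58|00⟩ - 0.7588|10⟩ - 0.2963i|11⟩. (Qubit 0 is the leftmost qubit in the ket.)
0.58|00⟩ - 0.7588|01⟩ - 0.2963i|11⟩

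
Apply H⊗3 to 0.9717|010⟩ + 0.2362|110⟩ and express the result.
0.4271|000⟩ + 0.4271|001⟩ - 0.4271|010⟩ - 0.4271|011⟩ + 0.26|100⟩ + 0.26|101⟩ - 0.26|110⟩ - 0.26|111⟩

H⊗3 gives amp(|y⟩) = (1/2√2) Σ_x (−1)^(x·y) amp(|x⟩), where x·y is the number of positions in which both x and y have a 1.
|000⟩: (0.9717 + 0.2362)/(2√2) = 0.4271
|001⟩: (0.9717 + 0.2362)/(2√2) = 0.4271
|010⟩: (-0.9717 - 0.2362)/(2√2) = -0.4271
|011⟩: (-0.9717 - 0.2362)/(2√2) = -0.4271
|100⟩: (0.9717 - 0.2362)/(2√2) = 0.26
|101⟩: (0.9717 - 0.2362)/(2√2) = 0.26
|110⟩: (-0.9717 + 0.2362)/(2√2) = -0.26
|111⟩: (-0.9717 + 0.2362)/(2√2) = -0.26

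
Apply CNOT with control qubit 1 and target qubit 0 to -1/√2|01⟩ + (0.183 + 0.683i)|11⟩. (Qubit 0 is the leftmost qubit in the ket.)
(0.183 + 0.683i)|01⟩ - 1/√2|11⟩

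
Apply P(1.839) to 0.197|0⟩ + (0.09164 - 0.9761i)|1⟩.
0.197|0⟩ + (0.9169 + 0.347i)|1⟩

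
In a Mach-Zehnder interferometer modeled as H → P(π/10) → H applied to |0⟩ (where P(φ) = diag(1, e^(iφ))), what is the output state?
(0.9755 + 0.1545i)|0⟩ + (0.02447 - 0.1545i)|1⟩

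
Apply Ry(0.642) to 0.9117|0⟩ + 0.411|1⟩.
0.7355|0⟩ + 0.6777|1⟩

Ry(0.642) = [[cos(θ/2), −sin(θ/2)], [sin(θ/2), cos(θ/2)]]; θ = 0.642, cos(θ/2) ≈ 0.94892, sin(θ/2) ≈ 0.315516.
With a = amp(|0⟩) = 0.9117 and b = amp(|1⟩) = 0.411:
new amp(|0⟩) = (0.94892)·a + (-0.315516)·b = 0.7355
new amp(|1⟩) = (0.315516)·a + (0.94892)·b = 0.6777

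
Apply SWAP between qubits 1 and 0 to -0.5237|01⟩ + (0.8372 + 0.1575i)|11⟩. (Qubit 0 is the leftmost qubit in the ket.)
-0.5237|10⟩ + (0.8372 + 0.1575i)|11⟩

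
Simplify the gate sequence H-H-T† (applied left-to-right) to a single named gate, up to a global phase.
T†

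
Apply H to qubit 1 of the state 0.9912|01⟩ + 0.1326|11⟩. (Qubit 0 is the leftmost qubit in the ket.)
0.7009|00⟩ - 0.7009|01⟩ + 0.09376|10⟩ - 0.09376|11⟩

H on qubit 1 mixes each pair of kets that differ only in qubit 1: amplitudes (a, b) of (|…0…⟩, |…1…⟩) become ((a + b)/√2, (a − b)/√2). Kets absent from the input have amplitude 0.
(|00⟩, |01⟩): (a, b) = (0, 0.9912) → (0.7009, -0.7009)
(|10⟩, |11⟩): (a, b) = (0, 0.1326) → (0.09376, -0.09376)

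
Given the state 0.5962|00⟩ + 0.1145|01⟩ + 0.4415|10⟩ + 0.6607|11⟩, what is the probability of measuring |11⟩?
0.4365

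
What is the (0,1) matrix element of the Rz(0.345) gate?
0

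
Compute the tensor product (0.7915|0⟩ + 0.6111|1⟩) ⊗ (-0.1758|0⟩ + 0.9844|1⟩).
-0.1391|00⟩ + 0.7792|01⟩ - 0.1074|10⟩ + 0.6016|11⟩

amp(|b₁b₂…⟩) = product of the factor amplitudes for bits b₁, b₂, …; only kets whose every factor amplitude is nonzero survive.
|00⟩: (0.7915)(-0.1758) = -0.1391
|01⟩: (0.7915)(0.9844) = 0.7792
|10⟩: (0.6111)(-0.1758) = -0.1074
|11⟩: (0.6111)(0.9844) = 0.6016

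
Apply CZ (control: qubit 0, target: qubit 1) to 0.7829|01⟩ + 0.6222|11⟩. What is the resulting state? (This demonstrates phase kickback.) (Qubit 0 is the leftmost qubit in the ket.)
0.7829|01⟩ - 0.6222|11⟩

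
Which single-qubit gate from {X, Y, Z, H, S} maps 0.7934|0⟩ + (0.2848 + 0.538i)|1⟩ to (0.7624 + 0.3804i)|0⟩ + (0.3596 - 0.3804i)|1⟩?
H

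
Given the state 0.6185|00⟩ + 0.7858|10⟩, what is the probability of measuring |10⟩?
0.6175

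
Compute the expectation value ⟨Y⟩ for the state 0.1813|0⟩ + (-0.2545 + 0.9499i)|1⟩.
0.3444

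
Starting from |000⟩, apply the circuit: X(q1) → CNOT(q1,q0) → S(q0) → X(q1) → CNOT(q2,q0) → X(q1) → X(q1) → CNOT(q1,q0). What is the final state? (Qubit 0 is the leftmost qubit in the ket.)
i|100⟩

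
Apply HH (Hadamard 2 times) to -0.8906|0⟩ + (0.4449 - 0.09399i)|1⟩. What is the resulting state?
-0.8906|0⟩ + (0.4449 - 0.09399i)|1⟩

H² = I, so an even number of Hadamards cancels: H^2 = I and the state is unchanged.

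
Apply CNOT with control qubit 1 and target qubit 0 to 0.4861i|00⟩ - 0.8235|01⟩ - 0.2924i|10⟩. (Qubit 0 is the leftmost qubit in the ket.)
0.4861i|00⟩ - 0.2924i|10⟩ - 0.8235|11⟩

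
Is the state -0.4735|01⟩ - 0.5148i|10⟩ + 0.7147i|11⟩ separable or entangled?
Entangled

Writing the state as a|00⟩ + b|01⟩ + c|10⟩ + d|11⟩, it is a product state iff ad − bc = 0.
Here (a, b, c, d) = (0, -0.4735, -0.5148i, 0.7147i): ad − bc = (0)(0.7147i) − (-0.4735)(-0.5148i) = -0.2438i ≠ 0, so the state is entangled.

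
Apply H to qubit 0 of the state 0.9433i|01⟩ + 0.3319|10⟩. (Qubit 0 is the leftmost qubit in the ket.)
0.2347|00⟩ + 0.667i|01⟩ - 0.2347|10⟩ + 0.667i|11⟩

H on qubit 0 mixes each pair of kets that differ only in qubit 0: amplitudes (a, b) of (|…0…⟩, |…1…⟩) become ((a + b)/√2, (a − b)/√2). Kets absent from the input have amplitude 0.
(|00⟩, |10⟩): (a, b) = (0, 0.3319) → (0.2347, -0.2347)
(|01⟩, |11⟩): (a, b) = (0.9433i, 0) → (0.667i, 0.667i)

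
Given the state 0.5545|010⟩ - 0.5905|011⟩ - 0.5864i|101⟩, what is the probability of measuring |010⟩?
0.3075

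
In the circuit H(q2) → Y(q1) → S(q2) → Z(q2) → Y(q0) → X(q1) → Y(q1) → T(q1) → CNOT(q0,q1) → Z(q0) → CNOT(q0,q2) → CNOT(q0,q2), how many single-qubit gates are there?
9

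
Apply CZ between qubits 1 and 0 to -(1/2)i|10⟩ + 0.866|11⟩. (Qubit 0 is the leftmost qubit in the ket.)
-(1/2)i|10⟩ - 0.866|11⟩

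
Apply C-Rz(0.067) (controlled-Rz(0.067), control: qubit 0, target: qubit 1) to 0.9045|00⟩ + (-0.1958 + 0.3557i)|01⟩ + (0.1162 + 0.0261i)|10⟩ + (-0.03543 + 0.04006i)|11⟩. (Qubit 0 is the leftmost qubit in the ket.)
0.9045|00⟩ + (-0.1958 + 0.3557i)|01⟩ + (0.117 + 0.02219i)|10⟩ + (-0.03675 + 0.03885i)|11⟩

C-Rz(0.067) leaves the control-|0⟩ kets |00⟩, |01⟩ unchanged and applies Rz(0.067) to qubit 1 on the control-|1⟩ pair (|10⟩, |11⟩).
Rz(0.067) = [[e^(−iθ/2), 0], [0, e^(iθ/2)]] with e^(±iθ/2) = cos(θ/2) ± i·sin(θ/2); θ = 0.067, cos(θ/2) ≈ 0.999439, sin(θ/2) ≈ 0.0334937.
With a = amp(|10⟩) = (0.1162 + 0.0261i) and b = amp(|11⟩) = (-0.03543 + 0.04006i):
new amp(|10⟩) = (0.999439 - 0.0334937i)·a = (0.117 + 0.02219i)
new amp(|11⟩) = (0.999439 + 0.0334937i)·b = (-0.03675 + 0.03885i)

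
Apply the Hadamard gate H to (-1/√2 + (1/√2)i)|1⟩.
(-1/2 + (1/2)i)|0⟩ + (1/2 - (1/2)i)|1⟩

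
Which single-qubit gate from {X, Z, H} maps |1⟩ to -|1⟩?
Z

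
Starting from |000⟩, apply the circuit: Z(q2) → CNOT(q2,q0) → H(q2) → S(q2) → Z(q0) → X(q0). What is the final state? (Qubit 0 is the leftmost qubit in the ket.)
1/√2|100⟩ + (1/√2)i|101⟩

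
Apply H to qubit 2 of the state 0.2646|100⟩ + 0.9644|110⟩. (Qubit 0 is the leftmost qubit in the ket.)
0.1871|100⟩ + 0.1871|101⟩ + 0.6819|110⟩ + 0.6819|111⟩

H on qubit 2 mixes each pair of kets that differ only in qubit 2: amplitudes (a, b) of (|…0…⟩, |…1…⟩) become ((a + b)/√2, (a − b)/√2). Kets absent from the input have amplitude 0.
(|100⟩, |101⟩): (a, b) = (0.2646, 0) → (0.1871, 0.1871)
(|110⟩, |111⟩): (a, b) = (0.9644, 0) → (0.6819, 0.6819)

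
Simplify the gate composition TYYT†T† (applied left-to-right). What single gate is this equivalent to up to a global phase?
T†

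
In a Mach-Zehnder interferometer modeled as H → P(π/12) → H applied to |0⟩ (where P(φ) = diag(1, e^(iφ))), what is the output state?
(0.983 + 0.1294i)|0⟩ + (0.01704 - 0.1294i)|1⟩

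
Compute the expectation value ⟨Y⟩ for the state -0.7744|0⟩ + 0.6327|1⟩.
0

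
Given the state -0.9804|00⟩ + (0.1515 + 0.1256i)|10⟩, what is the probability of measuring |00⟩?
0.9612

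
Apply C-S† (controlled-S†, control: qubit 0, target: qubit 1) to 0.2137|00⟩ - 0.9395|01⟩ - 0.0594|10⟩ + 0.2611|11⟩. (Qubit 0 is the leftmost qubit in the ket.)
0.2137|00⟩ - 0.9395|01⟩ - 0.0594|10⟩ - 0.2611i|11⟩

C-S† leaves the control-|0⟩ kets |00⟩, |01⟩ unchanged and applies S† to qubit 1 on the control-|1⟩ pair (|10⟩, |11⟩).
S† = [[1, 0], [0, -i]].
With a = amp(|10⟩) = -0.0594 and b = amp(|11⟩) = 0.2611:
new amp(|10⟩) = (1)·a = -0.0594
new amp(|11⟩) = (-i)·b = -0.2611i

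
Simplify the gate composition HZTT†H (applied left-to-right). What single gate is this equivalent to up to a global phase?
X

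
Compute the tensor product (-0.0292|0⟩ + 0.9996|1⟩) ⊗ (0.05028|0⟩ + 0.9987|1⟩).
-0.001468|00⟩ - 0.02916|01⟩ + 0.05026|10⟩ + 0.9983|11⟩

amp(|b₁b₂…⟩) = product of the factor amplitudes for bits b₁, b₂, …; only kets whose every factor amplitude is nonzero survive.
|00⟩: (-0.0292)(0.05028) = -0.001468
|01⟩: (-0.0292)(0.9987) = -0.02916
|10⟩: (0.9996)(0.05028) = 0.05026
|11⟩: (0.9996)(0.9987) = 0.9983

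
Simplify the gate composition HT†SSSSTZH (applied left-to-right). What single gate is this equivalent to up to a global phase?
X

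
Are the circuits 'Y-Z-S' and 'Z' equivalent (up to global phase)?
No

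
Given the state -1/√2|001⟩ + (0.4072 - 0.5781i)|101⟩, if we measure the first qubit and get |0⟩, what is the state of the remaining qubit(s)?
-|01⟩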